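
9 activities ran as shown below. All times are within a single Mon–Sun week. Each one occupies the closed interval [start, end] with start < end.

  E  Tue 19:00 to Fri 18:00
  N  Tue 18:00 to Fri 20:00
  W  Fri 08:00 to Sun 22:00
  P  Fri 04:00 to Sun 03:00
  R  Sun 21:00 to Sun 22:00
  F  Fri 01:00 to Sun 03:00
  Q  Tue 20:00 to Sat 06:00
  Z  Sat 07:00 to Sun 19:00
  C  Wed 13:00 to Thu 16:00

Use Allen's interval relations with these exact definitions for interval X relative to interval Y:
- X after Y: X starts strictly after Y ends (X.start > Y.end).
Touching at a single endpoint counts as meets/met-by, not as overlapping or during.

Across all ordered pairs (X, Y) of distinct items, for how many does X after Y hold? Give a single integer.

14

Checking all 72 ordered pairs for relation 'after'; matching pairs in alphabetical order:
(F, C): F after C ✓
(P, C): P after C ✓
(R, C): R after C ✓
(R, E): R after E ✓
(R, F): R after F ✓
(R, N): R after N ✓
(R, P): R after P ✓
(R, Q): R after Q ✓
(R, Z): R after Z ✓
(W, C): W after C ✓
(Z, C): Z after C ✓
(Z, E): Z after E ✓
(Z, N): Z after N ✓
(Z, Q): Z after Q ✓
Count: 14.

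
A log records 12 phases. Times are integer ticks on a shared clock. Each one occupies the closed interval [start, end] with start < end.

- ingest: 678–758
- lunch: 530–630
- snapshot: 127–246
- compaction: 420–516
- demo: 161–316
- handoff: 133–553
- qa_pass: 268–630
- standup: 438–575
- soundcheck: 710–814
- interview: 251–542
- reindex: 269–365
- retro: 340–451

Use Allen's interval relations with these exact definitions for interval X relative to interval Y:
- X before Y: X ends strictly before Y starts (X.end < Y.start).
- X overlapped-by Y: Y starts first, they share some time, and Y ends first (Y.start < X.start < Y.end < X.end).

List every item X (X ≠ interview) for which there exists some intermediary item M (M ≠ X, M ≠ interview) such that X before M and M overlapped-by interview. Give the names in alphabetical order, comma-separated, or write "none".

compaction, demo, reindex, retro, snapshot

Target interview = [251, 542].
Intermediaries M with M overlapped-by interview: lunch, qa_pass, standup.
Via lunch — items with X before lunch: compaction, demo, reindex, retro, snapshot.
Via qa_pass — items with X before qa_pass: snapshot.
Via standup — items with X before standup: demo, reindex, snapshot.
Union: compaction, demo, reindex, retro, snapshot.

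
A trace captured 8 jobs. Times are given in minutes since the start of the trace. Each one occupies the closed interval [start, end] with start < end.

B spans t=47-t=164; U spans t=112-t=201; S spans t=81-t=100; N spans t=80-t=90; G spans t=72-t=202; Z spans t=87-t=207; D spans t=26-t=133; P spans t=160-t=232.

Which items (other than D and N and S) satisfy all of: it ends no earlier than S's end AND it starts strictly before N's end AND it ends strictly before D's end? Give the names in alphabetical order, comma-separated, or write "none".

none

Conditions: its end is no earlier than S's end (X.end >= t=100) AND its start is strictly before N's end (X.start < t=90) AND its end is strictly before D's end (X.end < t=133).
B: end t=164 >= t=100? ✓; start t=47 < t=90? ✓; end t=164 < t=133? ✗ → no.
G: end t=202 >= t=100? ✓; start t=72 < t=90? ✓; end t=202 < t=133? ✗ → no.
P: end t=232 >= t=100? ✓; start t=160 < t=90? ✗; end t=232 < t=133? ✗ → no.
U: end t=201 >= t=100? ✓; start t=112 < t=90? ✗; end t=201 < t=133? ✗ → no.
Z: end t=207 >= t=100? ✓; start t=87 < t=90? ✓; end t=207 < t=133? ✗ → no.
Result: none.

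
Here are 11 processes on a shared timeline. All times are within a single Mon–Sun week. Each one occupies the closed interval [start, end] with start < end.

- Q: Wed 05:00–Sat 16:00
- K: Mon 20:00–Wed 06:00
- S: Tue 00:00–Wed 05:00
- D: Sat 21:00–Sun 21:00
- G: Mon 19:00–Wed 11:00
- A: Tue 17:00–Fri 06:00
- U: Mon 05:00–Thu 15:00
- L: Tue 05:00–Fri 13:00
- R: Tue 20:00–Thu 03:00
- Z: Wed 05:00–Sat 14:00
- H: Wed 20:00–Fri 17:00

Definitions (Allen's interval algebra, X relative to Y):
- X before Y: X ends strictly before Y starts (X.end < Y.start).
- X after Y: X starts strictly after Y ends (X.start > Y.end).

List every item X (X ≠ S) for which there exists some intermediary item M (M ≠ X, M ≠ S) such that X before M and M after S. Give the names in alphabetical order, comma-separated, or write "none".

A, G, H, K, L, Q, R, U, Z

Target S = [Tue 00:00, Wed 05:00].
Intermediaries M with M after S: D, H.
Via D — items with X before D: A, G, H, K, L, Q, R, U, Z.
Via H — items with X before H: G, K.
Union: A, G, H, K, L, Q, R, U, Z.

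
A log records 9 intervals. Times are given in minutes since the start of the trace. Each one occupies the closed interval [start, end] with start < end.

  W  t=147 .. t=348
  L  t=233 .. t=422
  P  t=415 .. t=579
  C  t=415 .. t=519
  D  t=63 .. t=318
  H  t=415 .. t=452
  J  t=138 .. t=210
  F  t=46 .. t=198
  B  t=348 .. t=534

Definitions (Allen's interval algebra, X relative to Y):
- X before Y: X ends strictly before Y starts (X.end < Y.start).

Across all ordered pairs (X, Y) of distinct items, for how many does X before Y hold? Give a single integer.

17

Checking all 72 ordered pairs for relation 'before'; matching pairs in alphabetical order:
(D, B): D before B ✓
(D, C): D before C ✓
(D, H): D before H ✓
(D, P): D before P ✓
(F, B): F before B ✓
(F, C): F before C ✓
(F, H): F before H ✓
(F, L): F before L ✓
(F, P): F before P ✓
(J, B): J before B ✓
(J, C): J before C ✓
(J, H): J before H ✓
(J, L): J before L ✓
(J, P): J before P ✓
(W, C): W before C ✓
(W, H): W before H ✓
(W, P): W before P ✓
Count: 17.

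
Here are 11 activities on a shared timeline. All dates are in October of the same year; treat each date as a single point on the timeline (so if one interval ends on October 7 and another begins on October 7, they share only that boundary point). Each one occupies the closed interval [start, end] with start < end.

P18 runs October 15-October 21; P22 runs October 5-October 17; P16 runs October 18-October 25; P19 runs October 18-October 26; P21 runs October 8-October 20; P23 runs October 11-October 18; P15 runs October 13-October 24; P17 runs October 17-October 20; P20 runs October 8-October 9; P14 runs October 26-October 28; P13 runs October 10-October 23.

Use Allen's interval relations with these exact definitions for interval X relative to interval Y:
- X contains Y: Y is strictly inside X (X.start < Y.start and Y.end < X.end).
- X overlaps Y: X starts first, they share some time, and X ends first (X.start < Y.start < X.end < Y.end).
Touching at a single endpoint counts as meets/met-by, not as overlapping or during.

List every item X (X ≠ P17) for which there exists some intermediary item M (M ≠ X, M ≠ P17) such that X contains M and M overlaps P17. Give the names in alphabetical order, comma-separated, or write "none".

Target P17 = [October 17, October 20].
Intermediaries M with M overlaps P17: P23.
Via P23 — items with X contains P23: P13, P21.
Union: P13, P21.

P13, P21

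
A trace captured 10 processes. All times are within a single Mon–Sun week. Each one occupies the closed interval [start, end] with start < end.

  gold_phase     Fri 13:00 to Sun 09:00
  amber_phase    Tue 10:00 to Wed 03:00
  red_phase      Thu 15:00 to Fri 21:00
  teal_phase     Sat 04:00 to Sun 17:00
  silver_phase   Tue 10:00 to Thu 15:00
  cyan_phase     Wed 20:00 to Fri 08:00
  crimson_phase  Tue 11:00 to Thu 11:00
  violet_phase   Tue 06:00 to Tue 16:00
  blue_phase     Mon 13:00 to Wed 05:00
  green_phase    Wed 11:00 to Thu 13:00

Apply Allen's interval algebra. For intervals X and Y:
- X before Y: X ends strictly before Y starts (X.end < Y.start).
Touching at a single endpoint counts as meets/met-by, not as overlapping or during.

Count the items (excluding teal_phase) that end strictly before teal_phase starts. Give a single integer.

8

Target teal_phase = [Sat 04:00, Sun 17:00].
amber_phase [Tue 10:00, Wed 03:00] → before → counts.
blue_phase [Mon 13:00, Wed 05:00] → before → counts.
crimson_phase [Tue 11:00, Thu 11:00] → before → counts.
cyan_phase [Wed 20:00, Fri 08:00] → before → counts.
gold_phase [Fri 13:00, Sun 09:00] → overlaps → no.
green_phase [Wed 11:00, Thu 13:00] → before → counts.
red_phase [Thu 15:00, Fri 21:00] → before → counts.
silver_phase [Tue 10:00, Thu 15:00] → before → counts.
violet_phase [Tue 06:00, Tue 16:00] → before → counts.
Total: 8.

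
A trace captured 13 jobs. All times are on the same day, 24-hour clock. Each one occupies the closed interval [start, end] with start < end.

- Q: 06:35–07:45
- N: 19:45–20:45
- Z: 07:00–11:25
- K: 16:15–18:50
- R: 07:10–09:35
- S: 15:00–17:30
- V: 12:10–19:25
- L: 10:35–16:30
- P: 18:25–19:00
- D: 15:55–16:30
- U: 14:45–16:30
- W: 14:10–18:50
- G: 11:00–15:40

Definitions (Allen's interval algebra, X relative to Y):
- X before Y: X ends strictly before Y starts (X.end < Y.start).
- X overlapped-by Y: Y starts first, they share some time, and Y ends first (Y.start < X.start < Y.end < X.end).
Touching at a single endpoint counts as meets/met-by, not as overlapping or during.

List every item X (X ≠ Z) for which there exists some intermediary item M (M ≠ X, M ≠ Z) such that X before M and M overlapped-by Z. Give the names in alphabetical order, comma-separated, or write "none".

Target Z = [07:00, 11:25].
Intermediaries M with M overlapped-by Z: G, L.
Via G — items with X before G: Q, R.
Via L — items with X before L: Q, R.
Union: Q, R.

Q, R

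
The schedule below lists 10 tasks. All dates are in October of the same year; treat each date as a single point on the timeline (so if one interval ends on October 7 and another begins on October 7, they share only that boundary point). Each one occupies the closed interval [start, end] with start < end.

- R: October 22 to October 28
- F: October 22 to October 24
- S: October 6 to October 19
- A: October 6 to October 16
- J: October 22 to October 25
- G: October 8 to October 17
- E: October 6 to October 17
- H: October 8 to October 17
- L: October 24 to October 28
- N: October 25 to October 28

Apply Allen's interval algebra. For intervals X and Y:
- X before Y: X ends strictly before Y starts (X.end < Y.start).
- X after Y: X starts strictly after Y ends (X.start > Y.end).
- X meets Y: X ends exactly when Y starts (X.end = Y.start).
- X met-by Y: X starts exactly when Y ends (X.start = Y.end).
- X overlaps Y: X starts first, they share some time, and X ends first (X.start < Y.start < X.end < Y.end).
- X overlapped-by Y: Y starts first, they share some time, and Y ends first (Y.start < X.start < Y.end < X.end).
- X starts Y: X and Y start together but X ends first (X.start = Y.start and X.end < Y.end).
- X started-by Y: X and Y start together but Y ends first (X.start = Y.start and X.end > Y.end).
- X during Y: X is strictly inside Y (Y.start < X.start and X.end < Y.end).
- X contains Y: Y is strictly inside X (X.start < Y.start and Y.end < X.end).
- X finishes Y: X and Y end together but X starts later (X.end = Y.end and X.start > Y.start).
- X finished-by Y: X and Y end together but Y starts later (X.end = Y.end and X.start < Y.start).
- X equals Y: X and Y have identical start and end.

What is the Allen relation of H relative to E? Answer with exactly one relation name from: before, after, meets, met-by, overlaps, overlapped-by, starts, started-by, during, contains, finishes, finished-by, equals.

H = [October 8, October 17]; E = [October 6, October 17].
Compare endpoints: H.start > E.start, H.start < E.end, H.end > E.start, H.end = E.end.
That pattern is 'finishes'.

finishes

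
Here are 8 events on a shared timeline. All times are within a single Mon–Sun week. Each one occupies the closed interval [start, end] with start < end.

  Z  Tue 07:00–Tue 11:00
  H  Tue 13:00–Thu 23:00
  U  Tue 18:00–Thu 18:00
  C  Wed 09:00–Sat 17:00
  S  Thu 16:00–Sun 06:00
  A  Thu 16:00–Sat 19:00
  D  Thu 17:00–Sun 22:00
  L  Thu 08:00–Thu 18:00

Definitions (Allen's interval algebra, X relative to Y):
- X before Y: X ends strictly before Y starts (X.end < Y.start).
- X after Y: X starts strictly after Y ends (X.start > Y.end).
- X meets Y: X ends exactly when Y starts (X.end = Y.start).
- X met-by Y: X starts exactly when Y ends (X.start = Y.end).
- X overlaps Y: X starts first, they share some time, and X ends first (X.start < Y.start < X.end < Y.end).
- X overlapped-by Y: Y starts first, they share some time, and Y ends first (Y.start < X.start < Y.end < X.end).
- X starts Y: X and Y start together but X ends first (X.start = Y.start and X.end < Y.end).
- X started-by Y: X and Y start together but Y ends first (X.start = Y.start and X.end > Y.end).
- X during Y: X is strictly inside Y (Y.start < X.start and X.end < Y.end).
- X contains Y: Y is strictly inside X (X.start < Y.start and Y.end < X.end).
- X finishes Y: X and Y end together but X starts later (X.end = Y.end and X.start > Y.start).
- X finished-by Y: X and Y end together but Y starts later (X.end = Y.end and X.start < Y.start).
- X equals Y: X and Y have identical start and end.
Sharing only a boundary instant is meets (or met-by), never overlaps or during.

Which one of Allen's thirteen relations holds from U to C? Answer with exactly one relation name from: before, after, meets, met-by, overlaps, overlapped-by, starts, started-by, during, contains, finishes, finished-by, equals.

overlaps

U = [Tue 18:00, Thu 18:00]; C = [Wed 09:00, Sat 17:00].
Compare endpoints: U.start < C.start, U.start < C.end, U.end > C.start, U.end < C.end.
That pattern is 'overlaps'.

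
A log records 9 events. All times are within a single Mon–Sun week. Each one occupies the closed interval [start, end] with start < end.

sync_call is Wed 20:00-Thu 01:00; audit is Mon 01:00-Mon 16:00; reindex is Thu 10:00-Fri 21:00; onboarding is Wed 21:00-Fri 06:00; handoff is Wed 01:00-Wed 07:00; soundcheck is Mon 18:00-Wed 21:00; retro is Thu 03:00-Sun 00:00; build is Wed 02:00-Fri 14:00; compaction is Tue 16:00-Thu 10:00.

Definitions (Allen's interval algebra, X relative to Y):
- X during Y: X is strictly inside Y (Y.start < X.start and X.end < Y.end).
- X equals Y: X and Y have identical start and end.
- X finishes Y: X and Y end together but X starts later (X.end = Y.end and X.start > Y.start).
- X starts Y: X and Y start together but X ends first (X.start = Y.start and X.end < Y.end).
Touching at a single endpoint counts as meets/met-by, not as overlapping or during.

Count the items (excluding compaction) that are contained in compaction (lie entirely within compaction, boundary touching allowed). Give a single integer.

Target compaction = [Tue 16:00, Thu 10:00].
audit [Mon 01:00, Mon 16:00] → before → no.
build [Wed 02:00, Fri 14:00] → overlapped-by → no.
handoff [Wed 01:00, Wed 07:00] → during → counts.
onboarding [Wed 21:00, Fri 06:00] → overlapped-by → no.
reindex [Thu 10:00, Fri 21:00] → met-by → no.
retro [Thu 03:00, Sun 00:00] → overlapped-by → no.
soundcheck [Mon 18:00, Wed 21:00] → overlaps → no.
sync_call [Wed 20:00, Thu 01:00] → during → counts.
Total: 2.

2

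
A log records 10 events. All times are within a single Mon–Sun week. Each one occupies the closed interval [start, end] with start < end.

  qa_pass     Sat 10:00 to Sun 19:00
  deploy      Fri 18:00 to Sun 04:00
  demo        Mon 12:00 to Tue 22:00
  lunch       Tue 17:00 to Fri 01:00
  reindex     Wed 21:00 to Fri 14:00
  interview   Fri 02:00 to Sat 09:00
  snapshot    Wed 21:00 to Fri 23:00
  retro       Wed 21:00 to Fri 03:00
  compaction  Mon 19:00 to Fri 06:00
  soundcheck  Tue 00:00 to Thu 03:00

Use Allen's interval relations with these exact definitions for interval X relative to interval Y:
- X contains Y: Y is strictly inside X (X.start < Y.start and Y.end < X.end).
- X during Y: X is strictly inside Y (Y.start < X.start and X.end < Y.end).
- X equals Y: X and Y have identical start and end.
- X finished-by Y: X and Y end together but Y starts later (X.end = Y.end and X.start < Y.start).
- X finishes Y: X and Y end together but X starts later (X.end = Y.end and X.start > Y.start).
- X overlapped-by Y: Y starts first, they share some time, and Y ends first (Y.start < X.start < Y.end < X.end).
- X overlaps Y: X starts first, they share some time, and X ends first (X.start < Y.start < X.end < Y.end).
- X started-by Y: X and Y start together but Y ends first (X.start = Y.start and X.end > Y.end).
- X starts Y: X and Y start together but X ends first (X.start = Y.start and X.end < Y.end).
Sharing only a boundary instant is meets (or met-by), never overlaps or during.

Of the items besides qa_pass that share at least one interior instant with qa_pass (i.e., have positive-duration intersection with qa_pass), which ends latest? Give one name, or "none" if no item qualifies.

Target qa_pass = [Sat 10:00, Sun 19:00].
compaction [Mon 19:00, Fri 06:00] → before → excluded.
demo [Mon 12:00, Tue 22:00] → before → excluded.
deploy [Fri 18:00, Sun 04:00] → overlaps → candidate.
interview [Fri 02:00, Sat 09:00] → before → excluded.
lunch [Tue 17:00, Fri 01:00] → before → excluded.
reindex [Wed 21:00, Fri 14:00] → before → excluded.
retro [Wed 21:00, Fri 03:00] → before → excluded.
snapshot [Wed 21:00, Fri 23:00] → before → excluded.
soundcheck [Tue 00:00, Thu 03:00] → before → excluded.
Among candidates, latest end is Sun 04:00 → deploy.

deploy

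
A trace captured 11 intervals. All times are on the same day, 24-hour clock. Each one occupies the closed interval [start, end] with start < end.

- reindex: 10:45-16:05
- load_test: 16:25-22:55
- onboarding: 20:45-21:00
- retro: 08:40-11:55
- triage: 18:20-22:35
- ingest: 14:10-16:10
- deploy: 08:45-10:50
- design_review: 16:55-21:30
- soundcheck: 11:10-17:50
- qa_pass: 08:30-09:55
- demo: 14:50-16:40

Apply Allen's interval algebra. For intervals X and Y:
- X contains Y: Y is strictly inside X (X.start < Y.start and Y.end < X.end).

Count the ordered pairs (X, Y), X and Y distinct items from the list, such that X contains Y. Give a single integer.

8

Checking all 110 ordered pairs for relation 'contains'; matching pairs in alphabetical order:
(design_review, onboarding): design_review contains onboarding ✓
(load_test, design_review): load_test contains design_review ✓
(load_test, onboarding): load_test contains onboarding ✓
(load_test, triage): load_test contains triage ✓
(retro, deploy): retro contains deploy ✓
(soundcheck, demo): soundcheck contains demo ✓
(soundcheck, ingest): soundcheck contains ingest ✓
(triage, onboarding): triage contains onboarding ✓
Count: 8.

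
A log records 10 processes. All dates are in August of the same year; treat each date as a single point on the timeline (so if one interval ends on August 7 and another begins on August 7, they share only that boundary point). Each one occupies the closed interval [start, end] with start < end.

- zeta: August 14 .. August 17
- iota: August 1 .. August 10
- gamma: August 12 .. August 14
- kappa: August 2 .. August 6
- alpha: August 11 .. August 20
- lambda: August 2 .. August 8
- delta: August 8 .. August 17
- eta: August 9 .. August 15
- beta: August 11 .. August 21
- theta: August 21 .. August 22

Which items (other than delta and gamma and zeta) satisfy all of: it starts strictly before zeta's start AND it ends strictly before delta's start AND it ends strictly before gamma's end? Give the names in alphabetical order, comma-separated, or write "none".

Conditions: its start is strictly before zeta's start (X.start < August 14) AND its end is strictly before delta's start (X.end < August 8) AND its end is strictly before gamma's end (X.end < August 14).
alpha: start August 11 < August 14? ✓; end August 20 < August 8? ✗; end August 20 < August 14? ✗ → no.
beta: start August 11 < August 14? ✓; end August 21 < August 8? ✗; end August 21 < August 14? ✗ → no.
eta: start August 9 < August 14? ✓; end August 15 < August 8? ✗; end August 15 < August 14? ✗ → no.
iota: start August 1 < August 14? ✓; end August 10 < August 8? ✗; end August 10 < August 14? ✓ → no.
kappa: start August 2 < August 14? ✓; end August 6 < August 8? ✓; end August 6 < August 14? ✓ → yes.
lambda: start August 2 < August 14? ✓; end August 8 < August 8? ✗; end August 8 < August 14? ✓ → no.
theta: start August 21 < August 14? ✗; end August 22 < August 8? ✗; end August 22 < August 14? ✗ → no.
Result: kappa.

kappa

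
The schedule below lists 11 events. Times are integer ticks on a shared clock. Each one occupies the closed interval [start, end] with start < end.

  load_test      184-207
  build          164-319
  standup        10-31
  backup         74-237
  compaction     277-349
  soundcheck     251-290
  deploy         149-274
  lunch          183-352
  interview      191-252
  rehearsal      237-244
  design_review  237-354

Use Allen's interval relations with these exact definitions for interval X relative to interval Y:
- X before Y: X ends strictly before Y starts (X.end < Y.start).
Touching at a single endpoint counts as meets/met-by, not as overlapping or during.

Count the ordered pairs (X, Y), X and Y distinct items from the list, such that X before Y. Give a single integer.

Checking all 110 ordered pairs for relation 'before'; matching pairs in alphabetical order:
(backup, compaction): backup before compaction ✓
(backup, soundcheck): backup before soundcheck ✓
(deploy, compaction): deploy before compaction ✓
(interview, compaction): interview before compaction ✓
(load_test, compaction): load_test before compaction ✓
(load_test, design_review): load_test before design_review ✓
(load_test, rehearsal): load_test before rehearsal ✓
(load_test, soundcheck): load_test before soundcheck ✓
(rehearsal, compaction): rehearsal before compaction ✓
(rehearsal, soundcheck): rehearsal before soundcheck ✓
(standup, backup): standup before backup ✓
(standup, build): standup before build ✓
(standup, compaction): standup before compaction ✓
(standup, deploy): standup before deploy ✓
(standup, design_review): standup before design_review ✓
(standup, interview): standup before interview ✓
(standup, load_test): standup before load_test ✓
(standup, lunch): standup before lunch ✓
(standup, rehearsal): standup before rehearsal ✓
(standup, soundcheck): standup before soundcheck ✓
Count: 20.

20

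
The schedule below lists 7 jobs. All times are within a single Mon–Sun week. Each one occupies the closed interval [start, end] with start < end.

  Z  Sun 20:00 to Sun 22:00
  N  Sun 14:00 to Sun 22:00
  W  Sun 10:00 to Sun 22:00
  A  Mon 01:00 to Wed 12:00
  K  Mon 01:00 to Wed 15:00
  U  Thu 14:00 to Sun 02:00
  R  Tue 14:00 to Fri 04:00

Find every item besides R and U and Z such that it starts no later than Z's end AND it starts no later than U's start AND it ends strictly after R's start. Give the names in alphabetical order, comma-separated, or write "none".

Conditions: its start is no later than Z's end (X.start <= Sun 22:00) AND its start is no later than U's start (X.start <= Thu 14:00) AND its end is strictly after R's start (X.end > Tue 14:00).
A: start Mon 01:00 <= Sun 22:00? ✓; start Mon 01:00 <= Thu 14:00? ✓; end Wed 12:00 > Tue 14:00? ✓ → yes.
K: start Mon 01:00 <= Sun 22:00? ✓; start Mon 01:00 <= Thu 14:00? ✓; end Wed 15:00 > Tue 14:00? ✓ → yes.
N: start Sun 14:00 <= Sun 22:00? ✓; start Sun 14:00 <= Thu 14:00? ✗; end Sun 22:00 > Tue 14:00? ✓ → no.
W: start Sun 10:00 <= Sun 22:00? ✓; start Sun 10:00 <= Thu 14:00? ✗; end Sun 22:00 > Tue 14:00? ✓ → no.
Result: A, K.

A, K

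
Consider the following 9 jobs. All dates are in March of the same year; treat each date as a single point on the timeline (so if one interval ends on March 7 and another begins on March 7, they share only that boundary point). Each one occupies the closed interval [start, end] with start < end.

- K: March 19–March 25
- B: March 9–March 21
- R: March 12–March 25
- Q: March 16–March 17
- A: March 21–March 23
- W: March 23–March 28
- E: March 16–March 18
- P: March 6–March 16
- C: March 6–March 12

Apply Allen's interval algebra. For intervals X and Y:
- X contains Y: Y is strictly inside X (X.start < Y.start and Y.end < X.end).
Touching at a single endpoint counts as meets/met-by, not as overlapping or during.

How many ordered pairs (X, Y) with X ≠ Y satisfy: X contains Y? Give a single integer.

6

Checking all 72 ordered pairs for relation 'contains'; matching pairs in alphabetical order:
(B, E): B contains E ✓
(B, Q): B contains Q ✓
(K, A): K contains A ✓
(R, A): R contains A ✓
(R, E): R contains E ✓
(R, Q): R contains Q ✓
Count: 6.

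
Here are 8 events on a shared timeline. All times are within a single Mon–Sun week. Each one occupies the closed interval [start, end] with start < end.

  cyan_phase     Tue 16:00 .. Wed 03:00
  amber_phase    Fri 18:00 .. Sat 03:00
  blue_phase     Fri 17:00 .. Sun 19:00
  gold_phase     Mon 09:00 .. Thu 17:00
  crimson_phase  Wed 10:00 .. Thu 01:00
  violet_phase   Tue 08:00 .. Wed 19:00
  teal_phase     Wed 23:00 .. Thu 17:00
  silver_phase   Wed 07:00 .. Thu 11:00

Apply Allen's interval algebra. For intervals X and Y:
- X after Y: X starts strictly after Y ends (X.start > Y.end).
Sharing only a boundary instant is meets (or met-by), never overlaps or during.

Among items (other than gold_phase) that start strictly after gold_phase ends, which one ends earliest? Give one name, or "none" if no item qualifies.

amber_phase

Target gold_phase = [Mon 09:00, Thu 17:00].
amber_phase [Fri 18:00, Sat 03:00] → after → candidate.
blue_phase [Fri 17:00, Sun 19:00] → after → candidate.
crimson_phase [Wed 10:00, Thu 01:00] → during → excluded.
cyan_phase [Tue 16:00, Wed 03:00] → during → excluded.
silver_phase [Wed 07:00, Thu 11:00] → during → excluded.
teal_phase [Wed 23:00, Thu 17:00] → finishes → excluded.
violet_phase [Tue 08:00, Wed 19:00] → during → excluded.
Among candidates, earliest end is Sat 03:00 → amber_phase.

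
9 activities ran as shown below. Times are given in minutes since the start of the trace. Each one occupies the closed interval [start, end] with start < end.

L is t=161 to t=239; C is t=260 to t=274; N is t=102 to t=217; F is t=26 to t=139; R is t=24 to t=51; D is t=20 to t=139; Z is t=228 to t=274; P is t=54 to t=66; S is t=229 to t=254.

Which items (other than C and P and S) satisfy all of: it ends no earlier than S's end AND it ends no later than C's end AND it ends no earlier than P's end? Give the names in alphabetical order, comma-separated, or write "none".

Conditions: its end is no earlier than S's end (X.end >= t=254) AND its end is no later than C's end (X.end <= t=274) AND its end is no earlier than P's end (X.end >= t=66).
D: end t=139 >= t=254? ✗; end t=139 <= t=274? ✓; end t=139 >= t=66? ✓ → no.
F: end t=139 >= t=254? ✗; end t=139 <= t=274? ✓; end t=139 >= t=66? ✓ → no.
L: end t=239 >= t=254? ✗; end t=239 <= t=274? ✓; end t=239 >= t=66? ✓ → no.
N: end t=217 >= t=254? ✗; end t=217 <= t=274? ✓; end t=217 >= t=66? ✓ → no.
R: end t=51 >= t=254? ✗; end t=51 <= t=274? ✓; end t=51 >= t=66? ✗ → no.
Z: end t=274 >= t=254? ✓; end t=274 <= t=274? ✓; end t=274 >= t=66? ✓ → yes.
Result: Z.

Z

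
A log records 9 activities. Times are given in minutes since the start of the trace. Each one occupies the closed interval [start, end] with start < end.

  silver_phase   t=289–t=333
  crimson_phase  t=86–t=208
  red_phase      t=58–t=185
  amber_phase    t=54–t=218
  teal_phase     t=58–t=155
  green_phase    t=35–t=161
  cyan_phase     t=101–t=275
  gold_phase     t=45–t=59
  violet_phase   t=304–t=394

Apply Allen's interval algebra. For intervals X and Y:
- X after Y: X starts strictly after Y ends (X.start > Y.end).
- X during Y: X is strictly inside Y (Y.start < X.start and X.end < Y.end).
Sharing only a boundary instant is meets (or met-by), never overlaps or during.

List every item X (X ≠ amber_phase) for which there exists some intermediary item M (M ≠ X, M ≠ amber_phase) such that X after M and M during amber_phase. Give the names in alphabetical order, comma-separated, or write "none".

silver_phase, violet_phase

Target amber_phase = [t=54, t=218].
Intermediaries M with M during amber_phase: crimson_phase, red_phase, teal_phase.
Via crimson_phase — items with X after crimson_phase: silver_phase, violet_phase.
Via red_phase — items with X after red_phase: silver_phase, violet_phase.
Via teal_phase — items with X after teal_phase: silver_phase, violet_phase.
Union: silver_phase, violet_phase.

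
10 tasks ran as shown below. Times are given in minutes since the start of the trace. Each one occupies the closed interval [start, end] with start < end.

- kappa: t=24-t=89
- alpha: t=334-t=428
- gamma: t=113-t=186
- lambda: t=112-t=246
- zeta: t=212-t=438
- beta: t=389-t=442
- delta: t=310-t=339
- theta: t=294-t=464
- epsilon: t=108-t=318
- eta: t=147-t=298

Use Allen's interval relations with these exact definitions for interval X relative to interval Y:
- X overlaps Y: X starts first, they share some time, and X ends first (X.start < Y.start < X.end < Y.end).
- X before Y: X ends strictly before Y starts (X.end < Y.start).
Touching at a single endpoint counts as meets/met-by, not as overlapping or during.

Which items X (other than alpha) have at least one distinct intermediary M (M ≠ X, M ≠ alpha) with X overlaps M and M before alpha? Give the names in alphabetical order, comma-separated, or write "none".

gamma, lambda

Target alpha = [t=334, t=428].
Intermediaries M with M before alpha: epsilon, eta, gamma, kappa, lambda.
Via epsilon — items with X overlaps epsilon: none.
Via eta — items with X overlaps eta: gamma, lambda.
Via gamma — items with X overlaps gamma: none.
Via kappa — items with X overlaps kappa: none.
Via lambda — items with X overlaps lambda: none.
Union: gamma, lambda.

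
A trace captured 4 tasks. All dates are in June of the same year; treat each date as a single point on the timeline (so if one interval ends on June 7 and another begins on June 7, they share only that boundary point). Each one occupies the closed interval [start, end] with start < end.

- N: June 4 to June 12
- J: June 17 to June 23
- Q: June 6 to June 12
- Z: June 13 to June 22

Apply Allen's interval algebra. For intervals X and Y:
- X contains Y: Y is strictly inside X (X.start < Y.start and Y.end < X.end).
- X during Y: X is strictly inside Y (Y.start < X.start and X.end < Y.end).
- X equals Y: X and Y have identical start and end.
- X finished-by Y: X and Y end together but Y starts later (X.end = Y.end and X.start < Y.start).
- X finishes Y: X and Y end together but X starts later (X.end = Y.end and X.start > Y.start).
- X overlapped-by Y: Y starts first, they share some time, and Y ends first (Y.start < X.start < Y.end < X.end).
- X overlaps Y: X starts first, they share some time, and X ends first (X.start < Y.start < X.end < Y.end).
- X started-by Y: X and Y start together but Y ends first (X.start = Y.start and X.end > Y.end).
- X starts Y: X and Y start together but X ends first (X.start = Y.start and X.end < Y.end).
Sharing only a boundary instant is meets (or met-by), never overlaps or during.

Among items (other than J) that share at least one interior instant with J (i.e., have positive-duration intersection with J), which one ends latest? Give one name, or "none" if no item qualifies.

Target J = [June 17, June 23].
N [June 4, June 12] → before → excluded.
Q [June 6, June 12] → before → excluded.
Z [June 13, June 22] → overlaps → candidate.
Among candidates, latest end is June 22 → Z.

Z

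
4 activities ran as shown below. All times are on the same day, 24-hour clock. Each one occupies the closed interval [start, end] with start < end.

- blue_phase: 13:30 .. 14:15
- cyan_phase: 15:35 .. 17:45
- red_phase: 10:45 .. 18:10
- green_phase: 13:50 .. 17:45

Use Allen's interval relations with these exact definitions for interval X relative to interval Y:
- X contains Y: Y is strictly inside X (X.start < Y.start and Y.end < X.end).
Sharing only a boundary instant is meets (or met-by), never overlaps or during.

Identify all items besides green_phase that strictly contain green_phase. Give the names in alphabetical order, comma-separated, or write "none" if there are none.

Target green_phase = [13:50, 17:45].
blue_phase [13:30, 14:15] → overlaps → no.
cyan_phase [15:35, 17:45] → finishes → no.
red_phase [10:45, 18:10] → contains → yes.
Result: red_phase.

red_phase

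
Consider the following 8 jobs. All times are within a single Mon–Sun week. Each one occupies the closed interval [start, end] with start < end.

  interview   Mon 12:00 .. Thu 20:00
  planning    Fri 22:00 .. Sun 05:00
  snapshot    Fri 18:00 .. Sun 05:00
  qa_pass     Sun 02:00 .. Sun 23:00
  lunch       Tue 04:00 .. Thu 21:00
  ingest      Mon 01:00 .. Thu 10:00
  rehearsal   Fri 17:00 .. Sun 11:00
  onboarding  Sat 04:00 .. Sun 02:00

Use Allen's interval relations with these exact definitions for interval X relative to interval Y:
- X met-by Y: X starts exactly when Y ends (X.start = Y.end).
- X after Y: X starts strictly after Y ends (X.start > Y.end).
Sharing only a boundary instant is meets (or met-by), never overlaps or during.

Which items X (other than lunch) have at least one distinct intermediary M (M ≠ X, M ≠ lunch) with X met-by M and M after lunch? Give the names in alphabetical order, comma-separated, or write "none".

qa_pass

Target lunch = [Tue 04:00, Thu 21:00].
Intermediaries M with M after lunch: onboarding, planning, qa_pass, rehearsal, snapshot.
Via onboarding — items with X met-by onboarding: qa_pass.
Via planning — items with X met-by planning: none.
Via qa_pass — items with X met-by qa_pass: none.
Via rehearsal — items with X met-by rehearsal: none.
Via snapshot — items with X met-by snapshot: none.
Union: qa_pass.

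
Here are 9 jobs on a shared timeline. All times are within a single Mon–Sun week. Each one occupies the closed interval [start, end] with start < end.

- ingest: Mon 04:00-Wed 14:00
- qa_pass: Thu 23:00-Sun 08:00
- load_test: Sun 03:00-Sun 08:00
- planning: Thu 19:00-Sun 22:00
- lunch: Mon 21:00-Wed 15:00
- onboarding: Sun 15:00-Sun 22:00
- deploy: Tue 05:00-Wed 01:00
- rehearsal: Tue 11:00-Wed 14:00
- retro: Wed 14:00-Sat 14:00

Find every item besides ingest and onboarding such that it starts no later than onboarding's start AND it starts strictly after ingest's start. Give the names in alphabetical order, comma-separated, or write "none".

Conditions: its start is no later than onboarding's start (X.start <= Sun 15:00) AND its start is strictly after ingest's start (X.start > Mon 04:00).
deploy: start Tue 05:00 <= Sun 15:00? ✓; start Tue 05:00 > Mon 04:00? ✓ → yes.
load_test: start Sun 03:00 <= Sun 15:00? ✓; start Sun 03:00 > Mon 04:00? ✓ → yes.
lunch: start Mon 21:00 <= Sun 15:00? ✓; start Mon 21:00 > Mon 04:00? ✓ → yes.
planning: start Thu 19:00 <= Sun 15:00? ✓; start Thu 19:00 > Mon 04:00? ✓ → yes.
qa_pass: start Thu 23:00 <= Sun 15:00? ✓; start Thu 23:00 > Mon 04:00? ✓ → yes.
rehearsal: start Tue 11:00 <= Sun 15:00? ✓; start Tue 11:00 > Mon 04:00? ✓ → yes.
retro: start Wed 14:00 <= Sun 15:00? ✓; start Wed 14:00 > Mon 04:00? ✓ → yes.
Result: deploy, load_test, lunch, planning, qa_pass, rehearsal, retro.

deploy, load_test, lunch, planning, qa_pass, rehearsal, retro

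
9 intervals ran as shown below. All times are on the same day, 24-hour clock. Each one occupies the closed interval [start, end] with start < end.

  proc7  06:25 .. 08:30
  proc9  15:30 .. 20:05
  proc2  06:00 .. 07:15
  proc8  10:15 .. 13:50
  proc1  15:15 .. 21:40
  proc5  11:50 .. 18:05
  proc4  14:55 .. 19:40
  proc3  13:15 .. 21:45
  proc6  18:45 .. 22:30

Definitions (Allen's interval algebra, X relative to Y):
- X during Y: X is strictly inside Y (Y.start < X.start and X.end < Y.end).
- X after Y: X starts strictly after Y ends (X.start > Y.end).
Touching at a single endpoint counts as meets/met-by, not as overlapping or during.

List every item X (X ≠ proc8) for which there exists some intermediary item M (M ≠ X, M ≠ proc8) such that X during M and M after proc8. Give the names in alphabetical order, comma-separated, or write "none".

Target proc8 = [10:15, 13:50].
Intermediaries M with M after proc8: proc1, proc4, proc6, proc9.
Via proc1 — items with X during proc1: proc9.
Via proc4 — items with X during proc4: none.
Via proc6 — items with X during proc6: none.
Via proc9 — items with X during proc9: none.
Union: proc9.

proc9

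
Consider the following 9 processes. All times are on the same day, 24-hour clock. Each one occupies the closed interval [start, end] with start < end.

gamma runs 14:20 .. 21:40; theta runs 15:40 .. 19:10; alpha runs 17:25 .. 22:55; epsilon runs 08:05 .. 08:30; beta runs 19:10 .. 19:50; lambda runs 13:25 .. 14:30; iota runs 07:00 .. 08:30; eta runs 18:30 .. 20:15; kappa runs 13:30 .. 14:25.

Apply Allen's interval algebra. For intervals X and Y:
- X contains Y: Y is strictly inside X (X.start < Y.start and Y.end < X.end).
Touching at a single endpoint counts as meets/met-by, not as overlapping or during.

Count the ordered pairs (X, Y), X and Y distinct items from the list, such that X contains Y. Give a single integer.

7

Checking all 72 ordered pairs for relation 'contains'; matching pairs in alphabetical order:
(alpha, beta): alpha contains beta ✓
(alpha, eta): alpha contains eta ✓
(eta, beta): eta contains beta ✓
(gamma, beta): gamma contains beta ✓
(gamma, eta): gamma contains eta ✓
(gamma, theta): gamma contains theta ✓
(lambda, kappa): lambda contains kappa ✓
Count: 7.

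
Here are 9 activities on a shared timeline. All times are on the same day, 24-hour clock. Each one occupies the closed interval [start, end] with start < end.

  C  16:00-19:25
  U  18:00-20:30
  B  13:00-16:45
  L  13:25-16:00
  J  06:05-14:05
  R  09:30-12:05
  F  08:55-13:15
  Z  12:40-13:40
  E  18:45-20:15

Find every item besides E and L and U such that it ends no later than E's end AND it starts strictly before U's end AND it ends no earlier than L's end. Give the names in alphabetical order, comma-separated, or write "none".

Conditions: its end is no later than E's end (X.end <= 20:15) AND its start is strictly before U's end (X.start < 20:30) AND its end is no earlier than L's end (X.end >= 16:00).
B: end 16:45 <= 20:15? ✓; start 13:00 < 20:30? ✓; end 16:45 >= 16:00? ✓ → yes.
C: end 19:25 <= 20:15? ✓; start 16:00 < 20:30? ✓; end 19:25 >= 16:00? ✓ → yes.
F: end 13:15 <= 20:15? ✓; start 08:55 < 20:30? ✓; end 13:15 >= 16:00? ✗ → no.
J: end 14:05 <= 20:15? ✓; start 06:05 < 20:30? ✓; end 14:05 >= 16:00? ✗ → no.
R: end 12:05 <= 20:15? ✓; start 09:30 < 20:30? ✓; end 12:05 >= 16:00? ✗ → no.
Z: end 13:40 <= 20:15? ✓; start 12:40 < 20:30? ✓; end 13:40 >= 16:00? ✗ → no.
Result: B, C.

B, C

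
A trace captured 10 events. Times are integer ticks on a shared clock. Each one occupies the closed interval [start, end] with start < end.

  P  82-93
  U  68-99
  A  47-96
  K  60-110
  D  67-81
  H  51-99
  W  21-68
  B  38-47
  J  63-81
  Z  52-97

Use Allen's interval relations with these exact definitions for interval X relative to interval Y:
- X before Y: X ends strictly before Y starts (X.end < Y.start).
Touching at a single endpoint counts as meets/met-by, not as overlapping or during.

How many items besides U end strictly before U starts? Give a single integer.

1

Target U = [68, 99].
A [47, 96] → overlaps → no.
B [38, 47] → before → counts.
D [67, 81] → overlaps → no.
H [51, 99] → finished-by → no.
J [63, 81] → overlaps → no.
K [60, 110] → contains → no.
P [82, 93] → during → no.
W [21, 68] → meets → no.
Z [52, 97] → overlaps → no.
Total: 1.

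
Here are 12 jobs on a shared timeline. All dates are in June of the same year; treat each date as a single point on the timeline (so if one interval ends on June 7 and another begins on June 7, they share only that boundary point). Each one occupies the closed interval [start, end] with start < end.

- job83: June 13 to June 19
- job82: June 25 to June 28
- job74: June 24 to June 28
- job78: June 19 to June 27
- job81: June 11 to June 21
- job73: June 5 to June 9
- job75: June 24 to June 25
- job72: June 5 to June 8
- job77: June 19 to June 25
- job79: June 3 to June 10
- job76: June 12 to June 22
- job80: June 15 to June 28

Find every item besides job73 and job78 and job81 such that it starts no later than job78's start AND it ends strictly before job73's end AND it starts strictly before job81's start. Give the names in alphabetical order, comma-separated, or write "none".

job72

Conditions: its start is no later than job78's start (X.start <= June 19) AND its end is strictly before job73's end (X.end < June 9) AND its start is strictly before job81's start (X.start < June 11).
job72: start June 5 <= June 19? ✓; end June 8 < June 9? ✓; start June 5 < June 11? ✓ → yes.
job74: start June 24 <= June 19? ✗; end June 28 < June 9? ✗; start June 24 < June 11? ✗ → no.
job75: start June 24 <= June 19? ✗; end June 25 < June 9? ✗; start June 24 < June 11? ✗ → no.
job76: start June 12 <= June 19? ✓; end June 22 < June 9? ✗; start June 12 < June 11? ✗ → no.
job77: start June 19 <= June 19? ✓; end June 25 < June 9? ✗; start June 19 < June 11? ✗ → no.
job79: start June 3 <= June 19? ✓; end June 10 < June 9? ✗; start June 3 < June 11? ✓ → no.
job80: start June 15 <= June 19? ✓; end June 28 < June 9? ✗; start June 15 < June 11? ✗ → no.
job82: start June 25 <= June 19? ✗; end June 28 < June 9? ✗; start June 25 < June 11? ✗ → no.
job83: start June 13 <= June 19? ✓; end June 19 < June 9? ✗; start June 13 < June 11? ✗ → no.
Result: job72.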